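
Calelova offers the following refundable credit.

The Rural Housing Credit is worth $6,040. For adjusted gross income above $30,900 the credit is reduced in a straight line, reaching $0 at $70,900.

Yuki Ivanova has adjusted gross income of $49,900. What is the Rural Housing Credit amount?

Rural Housing Credit: $49,900 is $19,000 into a $40,000 phase-out range, leaving 21,000/40,000 of the credit: $6,040 × 21,000/40,000 = $3,171.

$3,171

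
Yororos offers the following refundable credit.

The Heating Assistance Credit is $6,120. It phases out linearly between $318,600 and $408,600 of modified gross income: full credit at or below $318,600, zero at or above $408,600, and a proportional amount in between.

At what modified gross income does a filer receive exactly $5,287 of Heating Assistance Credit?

$330,850

$5,287 is 5,287/6,120 of the full $6,120, so 833/6,120 of the $90,000 range has been used: income = $318,600 + $90,000 × 833/6,120 = $330,850.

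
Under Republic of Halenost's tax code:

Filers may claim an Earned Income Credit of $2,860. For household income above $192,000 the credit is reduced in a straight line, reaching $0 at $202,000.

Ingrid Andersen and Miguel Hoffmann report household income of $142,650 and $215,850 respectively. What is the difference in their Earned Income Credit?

Ingrid ($142,650): Earned Income Credit: $142,650 is at or below the $192,000 threshold, so the full $2,860 applies.
Miguel ($215,850): Earned Income Credit: $215,850 is at or above $202,000, so the credit is $0.
Difference: |$2,860 − $0| = $2,860.

$2,860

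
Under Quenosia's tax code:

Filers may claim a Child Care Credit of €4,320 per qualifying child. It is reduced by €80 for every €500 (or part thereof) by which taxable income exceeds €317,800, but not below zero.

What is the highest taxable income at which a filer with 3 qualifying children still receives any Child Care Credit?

€398,300

Full credit = 3 × €4,320 = €12,960.
After 161 increments the reduction is 161 × €80 = €12,880, leaving €80; one more increment wipes it out. Increment 161 ends at excess 161 × €500 = €80,500, so the highest qualifying income is €317,800 + €80,500 = €398,300.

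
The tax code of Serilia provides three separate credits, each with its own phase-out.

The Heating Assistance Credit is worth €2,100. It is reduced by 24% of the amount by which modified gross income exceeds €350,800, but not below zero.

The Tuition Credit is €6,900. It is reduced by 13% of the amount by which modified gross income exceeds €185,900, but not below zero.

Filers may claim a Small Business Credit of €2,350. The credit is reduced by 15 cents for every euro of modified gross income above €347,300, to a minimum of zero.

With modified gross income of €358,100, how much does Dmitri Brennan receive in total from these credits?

€1,078

Heating Assistance Credit: 24% of the €7,300 excess over €350,800 is €1,752; credit = €2,100 − €1,752 = €348.
Tuition Credit: 13% of the €172,200 excess over €185,900 is €22,386 ≥ base, so the credit is €0.
Small Business Credit: 15% of the €10,800 excess over €347,300 is €1,620; credit = €2,350 − €1,620 = €730.
Total: €348 + €0 + €730 = €1,078.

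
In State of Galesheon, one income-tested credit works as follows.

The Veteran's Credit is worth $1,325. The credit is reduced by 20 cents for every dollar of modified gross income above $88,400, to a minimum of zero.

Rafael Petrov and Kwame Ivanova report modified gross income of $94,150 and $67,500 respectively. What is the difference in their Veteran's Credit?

Rafael ($94,150): Veteran's Credit: 20% of the $5,750 excess over $88,400 is $1,150; credit = $1,325 − $1,150 = $175.
Kwame ($67,500): Veteran's Credit: $67,500 is at or below the $88,400 threshold, so the full $1,325 applies.
Difference: |$175 − $1,325| = $1,150.

$1,150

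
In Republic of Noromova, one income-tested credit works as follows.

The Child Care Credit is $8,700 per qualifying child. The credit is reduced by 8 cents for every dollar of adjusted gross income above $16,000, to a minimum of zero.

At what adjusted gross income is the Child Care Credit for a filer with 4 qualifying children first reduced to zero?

Full credit = 4 × $8,700 = $34,800.
The credit falls by 8% of each dollar above $16,000, so it reaches zero when the excess is $34,800 / 8% = $435,000: income = $16,000 + $435,000 = $451,000.

$451,000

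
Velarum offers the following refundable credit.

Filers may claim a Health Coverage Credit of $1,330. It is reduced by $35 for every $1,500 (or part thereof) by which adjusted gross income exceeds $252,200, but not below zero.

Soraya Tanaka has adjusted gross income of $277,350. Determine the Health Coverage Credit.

$735

Health Coverage Credit: income exceeds $252,200 by $25,150, which is 17 full-or-partial $1,500 increments; reduction = 17 × $35 = $595, leaving $735.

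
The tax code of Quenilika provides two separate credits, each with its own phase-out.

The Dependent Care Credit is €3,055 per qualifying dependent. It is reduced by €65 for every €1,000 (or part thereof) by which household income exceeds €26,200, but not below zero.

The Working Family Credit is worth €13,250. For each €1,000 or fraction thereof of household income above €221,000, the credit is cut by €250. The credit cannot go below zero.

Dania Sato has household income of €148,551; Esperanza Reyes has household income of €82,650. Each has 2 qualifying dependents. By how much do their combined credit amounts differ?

Dania (€148,551): Dependent Care Credit: base = 2 × €3,055 = €6,110. income exceeds €26,200 by €122,351 → 123 increments × €65 = €7,995 ≥ base, so the credit is €0. Working Family Credit: €148,551 is at or below the €221,000 threshold, so the full €13,250 applies. total €0 + €13,250 = €13,250
Esperanza (€82,650): Dependent Care Credit: base = 2 × €3,055 = €6,110. income exceeds €26,200 by €56,450, which is 57 full-or-partial €1,000 increments; reduction = 57 × €65 = €3,705, leaving €2,405. Working Family Credit: €82,650 is at or below the €221,000 threshold, so the full €13,250 applies. total €2,405 + €13,250 = €15,655
Difference: |€13,250 − €15,655| = €2,405.

€2,405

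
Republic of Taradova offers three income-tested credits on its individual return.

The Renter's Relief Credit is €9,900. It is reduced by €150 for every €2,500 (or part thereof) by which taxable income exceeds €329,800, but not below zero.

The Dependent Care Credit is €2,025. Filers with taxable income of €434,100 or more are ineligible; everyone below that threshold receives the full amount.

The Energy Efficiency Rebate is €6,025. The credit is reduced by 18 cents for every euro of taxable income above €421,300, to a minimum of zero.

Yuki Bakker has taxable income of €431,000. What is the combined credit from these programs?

Renter's Relief Credit: income exceeds €329,800 by €101,200, which is 41 full-or-partial €2,500 increments; reduction = 41 × €150 = €6,150, leaving €3,750.
Dependent Care Credit: €431,000 is below the €434,100 cutoff, so the full €2,025 applies.
Energy Efficiency Rebate: 18% of the €9,700 excess over €421,300 is €1,746; credit = €6,025 − €1,746 = €4,279.
Total: €3,750 + €2,025 + €4,279 = €10,054.

€10,054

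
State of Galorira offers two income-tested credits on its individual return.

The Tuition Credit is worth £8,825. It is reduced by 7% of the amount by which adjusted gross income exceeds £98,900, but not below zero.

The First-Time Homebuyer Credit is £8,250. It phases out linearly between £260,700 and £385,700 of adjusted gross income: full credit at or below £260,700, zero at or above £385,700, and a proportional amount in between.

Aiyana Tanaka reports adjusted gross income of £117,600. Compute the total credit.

£15,766

Tuition Credit: 7% of the £18,700 excess over £98,900 is £1,309; credit = £8,825 − £1,309 = £7,516.
First-Time Homebuyer Credit: £117,600 is at or below the £260,700 threshold, so the full £8,250 applies.
Total: £7,516 + £8,250 = £15,766.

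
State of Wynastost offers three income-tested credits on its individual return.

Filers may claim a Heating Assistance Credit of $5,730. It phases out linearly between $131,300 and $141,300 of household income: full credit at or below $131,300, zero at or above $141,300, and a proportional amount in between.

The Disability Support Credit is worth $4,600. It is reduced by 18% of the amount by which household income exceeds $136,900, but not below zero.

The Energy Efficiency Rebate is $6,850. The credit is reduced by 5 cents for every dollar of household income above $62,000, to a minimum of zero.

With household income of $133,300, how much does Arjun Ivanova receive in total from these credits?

$12,469

Heating Assistance Credit: $133,300 is $2,000 into a $10,000 phase-out range, leaving 8,000/10,000 of the credit: $5,730 × 8,000/10,000 = $4,584.
Disability Support Credit: $133,300 is at or below the $136,900 threshold, so the full $4,600 applies.
Energy Efficiency Rebate: 5% of the $71,300 excess over $62,000 is $3,565; credit = $6,850 − $3,565 = $3,285.
Total: $4,584 + $4,600 + $3,285 = $12,469.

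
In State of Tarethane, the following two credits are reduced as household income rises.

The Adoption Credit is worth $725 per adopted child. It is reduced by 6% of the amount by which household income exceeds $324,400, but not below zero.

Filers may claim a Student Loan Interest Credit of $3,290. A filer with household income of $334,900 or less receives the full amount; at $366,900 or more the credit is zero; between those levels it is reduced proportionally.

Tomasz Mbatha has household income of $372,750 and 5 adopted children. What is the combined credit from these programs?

Adoption Credit: base = 5 × $725 = $3,625. 6% of the $48,350 excess over $324,400 is $2,901; credit = $3,625 − $2,901 = $724.
Student Loan Interest Credit: $372,750 is at or above $366,900, so the credit is $0.
Total: $724 + $0 = $724.

$724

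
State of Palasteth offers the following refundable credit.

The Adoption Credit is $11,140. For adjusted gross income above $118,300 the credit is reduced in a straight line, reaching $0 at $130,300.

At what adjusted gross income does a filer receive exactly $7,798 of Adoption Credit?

$121,900

$7,798 is 7,798/11,140 of the full $11,140, so 3,342/11,140 of the $12,000 range has been used: income = $118,300 + $12,000 × 3,342/11,140 = $121,900.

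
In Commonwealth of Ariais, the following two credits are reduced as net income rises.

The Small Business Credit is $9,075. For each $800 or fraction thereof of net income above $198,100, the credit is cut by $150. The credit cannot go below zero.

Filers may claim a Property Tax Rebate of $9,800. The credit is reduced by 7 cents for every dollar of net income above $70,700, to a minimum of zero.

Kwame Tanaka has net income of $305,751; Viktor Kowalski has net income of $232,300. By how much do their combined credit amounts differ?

$2,625

Kwame ($305,751): Small Business Credit: income exceeds $198,100 by $107,651 → 135 increments × $150 = $20,250 ≥ base, so the credit is $0. Property Tax Rebate: 7% of the $235,051 excess over $70,700 is $16,453.57 ≥ base, so the credit is $0. total $0 + $0 = $0
Viktor ($232,300): Small Business Credit: income exceeds $198,100 by $34,200, which is 43 full-or-partial $800 increments; reduction = 43 × $150 = $6,450, leaving $2,625. Property Tax Rebate: 7% of the $161,600 excess over $70,700 is $11,312 ≥ base, so the credit is $0. total $2,625 + $0 = $2,625
Difference: |$0 − $2,625| = $2,625.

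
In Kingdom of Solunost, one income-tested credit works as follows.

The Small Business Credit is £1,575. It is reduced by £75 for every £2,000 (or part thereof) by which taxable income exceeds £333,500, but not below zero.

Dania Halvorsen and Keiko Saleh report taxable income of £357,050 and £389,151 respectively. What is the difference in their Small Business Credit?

Dania (£357,050): Small Business Credit: income exceeds £333,500 by £23,550, which is 12 full-or-partial £2,000 increments; reduction = 12 × £75 = £900, leaving £675.
Keiko (£389,151): Small Business Credit: income exceeds £333,500 by £55,651 → 28 increments × £75 = £2,100 ≥ base, so the credit is £0.
Difference: |£675 − £0| = £675.

£675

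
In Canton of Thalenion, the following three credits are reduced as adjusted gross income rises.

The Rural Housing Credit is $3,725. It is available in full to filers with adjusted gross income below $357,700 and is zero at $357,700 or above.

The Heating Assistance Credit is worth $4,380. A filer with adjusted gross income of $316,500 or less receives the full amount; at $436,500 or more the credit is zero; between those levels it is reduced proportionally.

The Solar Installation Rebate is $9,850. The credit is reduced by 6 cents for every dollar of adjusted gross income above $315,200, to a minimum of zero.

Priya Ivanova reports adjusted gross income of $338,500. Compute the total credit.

Rural Housing Credit: $338,500 is below the $357,700 cutoff, so the full $3,725 applies.
Heating Assistance Credit: $338,500 is $22,000 into a $120,000 phase-out range, leaving 98,000/120,000 of the credit: $4,380 × 98,000/120,000 = $3,577.
Solar Installation Rebate: 6% of the $23,300 excess over $315,200 is $1,398; credit = $9,850 − $1,398 = $8,452.
Total: $3,725 + $3,577 + $8,452 = $15,754.

$15,754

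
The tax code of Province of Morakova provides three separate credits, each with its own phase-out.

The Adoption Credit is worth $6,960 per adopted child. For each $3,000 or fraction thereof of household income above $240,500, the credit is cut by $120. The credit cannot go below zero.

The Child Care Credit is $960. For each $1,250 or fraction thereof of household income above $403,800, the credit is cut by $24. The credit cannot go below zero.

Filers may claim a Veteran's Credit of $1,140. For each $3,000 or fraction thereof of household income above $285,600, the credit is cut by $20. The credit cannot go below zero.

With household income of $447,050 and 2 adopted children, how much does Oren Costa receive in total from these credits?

Adoption Credit: base = 2 × $6,960 = $13,920. income exceeds $240,500 by $206,550, which is 69 full-or-partial $3,000 increments; reduction = 69 × $120 = $8,280, leaving $5,640.
Child Care Credit: income exceeds $403,800 by $43,250, which is 35 full-or-partial $1,250 increments; reduction = 35 × $24 = $840, leaving $120.
Veteran's Credit: income exceeds $285,600 by $161,450, which is 54 full-or-partial $3,000 increments; reduction = 54 × $20 = $1,080, leaving $60.
Total: $5,640 + $120 + $60 = $5,820.

$5,820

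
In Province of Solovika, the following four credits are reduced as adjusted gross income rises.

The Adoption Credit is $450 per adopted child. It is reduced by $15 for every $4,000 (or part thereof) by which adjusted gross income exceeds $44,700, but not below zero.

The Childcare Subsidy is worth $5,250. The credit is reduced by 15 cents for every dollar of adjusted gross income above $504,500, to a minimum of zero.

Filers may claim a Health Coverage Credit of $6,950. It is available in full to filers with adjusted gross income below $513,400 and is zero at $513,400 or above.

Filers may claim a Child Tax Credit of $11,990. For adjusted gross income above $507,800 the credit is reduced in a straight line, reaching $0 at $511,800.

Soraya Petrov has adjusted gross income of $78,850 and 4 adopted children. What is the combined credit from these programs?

Adoption Credit: base = 4 × $450 = $1,800. income exceeds $44,700 by $34,150, which is 9 full-or-partial $4,000 increments; reduction = 9 × $15 = $135, leaving $1,665.
Childcare Subsidy: $78,850 is at or below the $504,500 threshold, so the full $5,250 applies.
Health Coverage Credit: $78,850 is below the $513,400 cutoff, so the full $6,950 applies.
Child Tax Credit: $78,850 is at or below the $507,800 threshold, so the full $11,990 applies.
Total: $1,665 + $5,250 + $6,950 + $11,990 = $25,855.

$25,855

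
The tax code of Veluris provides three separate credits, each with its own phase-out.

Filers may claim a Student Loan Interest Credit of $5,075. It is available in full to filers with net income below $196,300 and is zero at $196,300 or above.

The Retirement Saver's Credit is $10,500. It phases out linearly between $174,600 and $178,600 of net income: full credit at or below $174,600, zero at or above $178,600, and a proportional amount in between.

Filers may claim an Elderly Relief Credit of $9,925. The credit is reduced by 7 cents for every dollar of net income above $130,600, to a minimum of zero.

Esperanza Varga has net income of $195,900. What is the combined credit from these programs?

Student Loan Interest Credit: $195,900 is below the $196,300 cutoff, so the full $5,075 applies.
Retirement Saver's Credit: $195,900 is at or above $178,600, so the credit is $0.
Elderly Relief Credit: 7% of the $65,300 excess over $130,600 is $4,571; credit = $9,925 − $4,571 = $5,354.
Total: $5,075 + $0 + $5,354 = $10,429.

$10,429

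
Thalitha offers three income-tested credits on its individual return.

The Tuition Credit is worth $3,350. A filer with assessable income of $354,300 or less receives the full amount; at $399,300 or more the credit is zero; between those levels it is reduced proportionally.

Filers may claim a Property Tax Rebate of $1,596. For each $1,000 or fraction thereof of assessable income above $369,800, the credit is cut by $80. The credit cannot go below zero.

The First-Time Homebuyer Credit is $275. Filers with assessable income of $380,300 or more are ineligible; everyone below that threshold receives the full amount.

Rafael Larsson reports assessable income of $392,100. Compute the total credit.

Tuition Credit: $392,100 is $37,800 into a $45,000 phase-out range, leaving 7,200/45,000 of the credit: $3,350 × 7,200/45,000 = $536.
Property Tax Rebate: income exceeds $369,800 by $22,300 → 23 increments × $80 = $1,840 ≥ base, so the credit is $0.
First-Time Homebuyer Credit: $392,100 meets or exceeds the $380,300 cutoff, so the credit is $0.
Total: $536 + $0 + $0 = $536.

$536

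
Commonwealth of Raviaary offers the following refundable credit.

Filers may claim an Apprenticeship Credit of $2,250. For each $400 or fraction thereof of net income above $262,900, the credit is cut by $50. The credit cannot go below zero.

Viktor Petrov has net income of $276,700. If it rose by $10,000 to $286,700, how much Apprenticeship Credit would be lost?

$500

At $276,700 — income exceeds $262,900 by $13,800, which is 35 full-or-partial $400 increments; reduction = 35 × $50 = $1,750, leaving $500.
At $286,700 — income exceeds $262,900 by $23,800 → 60 increments × $50 = $3,000 ≥ base, so the credit is $0.
Lost: $500 − $0 = $500.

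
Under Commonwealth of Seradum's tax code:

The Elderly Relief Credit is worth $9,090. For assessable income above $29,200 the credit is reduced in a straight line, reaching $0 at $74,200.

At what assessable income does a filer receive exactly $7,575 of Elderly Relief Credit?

$7,575 is 7,575/9,090 of the full $9,090, so 1,515/9,090 of the $45,000 range has been used: income = $29,200 + $45,000 × 1,515/9,090 = $36,700.

$36,700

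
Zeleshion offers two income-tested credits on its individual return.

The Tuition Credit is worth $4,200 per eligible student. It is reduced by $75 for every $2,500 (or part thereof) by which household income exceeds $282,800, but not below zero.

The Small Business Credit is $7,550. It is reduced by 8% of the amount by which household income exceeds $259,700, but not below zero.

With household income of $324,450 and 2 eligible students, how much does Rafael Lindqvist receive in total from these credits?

Tuition Credit: base = 2 × $4,200 = $8,400. income exceeds $282,800 by $41,650, which is 17 full-or-partial $2,500 increments; reduction = 17 × $75 = $1,275, leaving $7,125.
Small Business Credit: 8% of the $64,750 excess over $259,700 is $5,180; credit = $7,550 − $5,180 = $2,370.
Total: $7,125 + $2,370 = $9,495.

$9,495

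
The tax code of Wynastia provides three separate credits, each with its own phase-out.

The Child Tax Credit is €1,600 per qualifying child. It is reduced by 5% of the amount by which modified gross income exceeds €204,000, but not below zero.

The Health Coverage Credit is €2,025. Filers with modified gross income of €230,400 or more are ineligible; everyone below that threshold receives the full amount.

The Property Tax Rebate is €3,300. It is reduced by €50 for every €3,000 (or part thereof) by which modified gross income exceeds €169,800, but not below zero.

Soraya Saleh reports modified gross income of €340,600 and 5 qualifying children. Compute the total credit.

Child Tax Credit: base = 5 × €1,600 = €8,000. 5% of the €136,600 excess over €204,000 is €6,830; credit = €8,000 − €6,830 = €1,170.
Health Coverage Credit: €340,600 meets or exceeds the €230,400 cutoff, so the credit is €0.
Property Tax Rebate: income exceeds €169,800 by €170,800, which is 57 full-or-partial €3,000 increments; reduction = 57 × €50 = €2,850, leaving €450.
Total: €1,170 + €0 + €450 = €1,620.

€1,620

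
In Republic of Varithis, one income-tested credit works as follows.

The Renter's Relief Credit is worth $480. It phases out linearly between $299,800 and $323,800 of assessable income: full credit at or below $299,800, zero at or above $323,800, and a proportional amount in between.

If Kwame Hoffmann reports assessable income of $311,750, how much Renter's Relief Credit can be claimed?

Renter's Relief Credit: $311,750 is $11,950 into a $24,000 phase-out range, leaving 12,050/24,000 of the credit: $480 × 12,050/24,000 = $241.

$241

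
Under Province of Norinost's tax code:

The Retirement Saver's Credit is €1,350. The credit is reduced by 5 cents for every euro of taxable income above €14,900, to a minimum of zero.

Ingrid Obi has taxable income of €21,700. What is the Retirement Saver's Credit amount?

€1,010

Retirement Saver's Credit: 5% of the €6,800 excess over €14,900 is €340; credit = €1,350 − €340 = €1,010.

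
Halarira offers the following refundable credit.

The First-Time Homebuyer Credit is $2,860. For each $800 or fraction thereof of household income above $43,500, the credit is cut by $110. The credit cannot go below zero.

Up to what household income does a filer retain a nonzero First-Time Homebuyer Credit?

After 25 increments the reduction is 25 × $110 = $2,750, leaving $110; one more increment wipes it out. Increment 25 ends at excess 25 × $800 = $20,000, so the highest qualifying income is $43,500 + $20,000 = $63,500.

$63,500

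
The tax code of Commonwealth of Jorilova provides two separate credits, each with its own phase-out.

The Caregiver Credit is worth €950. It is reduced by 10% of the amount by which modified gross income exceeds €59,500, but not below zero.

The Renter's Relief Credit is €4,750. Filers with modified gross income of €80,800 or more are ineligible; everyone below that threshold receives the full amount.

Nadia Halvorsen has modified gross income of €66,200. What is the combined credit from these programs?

Caregiver Credit: 10% of the €6,700 excess over €59,500 is €670; credit = €950 − €670 = €280.
Renter's Relief Credit: €66,200 is below the €80,800 cutoff, so the full €4,750 applies.
Total: €280 + €4,750 = €5,030.

€5,030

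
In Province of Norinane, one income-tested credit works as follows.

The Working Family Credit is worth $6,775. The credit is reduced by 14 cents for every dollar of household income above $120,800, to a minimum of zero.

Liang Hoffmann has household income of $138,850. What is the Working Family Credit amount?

Working Family Credit: 14% of the $18,050 excess over $120,800 is $2,527; credit = $6,775 − $2,527 = $4,248.

$4,248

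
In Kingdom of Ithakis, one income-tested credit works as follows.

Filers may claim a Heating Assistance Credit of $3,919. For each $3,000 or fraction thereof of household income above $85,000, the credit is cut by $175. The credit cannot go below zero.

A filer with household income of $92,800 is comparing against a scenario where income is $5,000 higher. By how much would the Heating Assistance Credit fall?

At $92,800 — income exceeds $85,000 by $7,800, which is 3 full-or-partial $3,000 increments; reduction = 3 × $175 = $525, leaving $3,394.
At $97,800 — income exceeds $85,000 by $12,800, which is 5 full-or-partial $3,000 increments; reduction = 5 × $175 = $875, leaving $3,044.
Lost: $3,394 − $3,044 = $350.

$350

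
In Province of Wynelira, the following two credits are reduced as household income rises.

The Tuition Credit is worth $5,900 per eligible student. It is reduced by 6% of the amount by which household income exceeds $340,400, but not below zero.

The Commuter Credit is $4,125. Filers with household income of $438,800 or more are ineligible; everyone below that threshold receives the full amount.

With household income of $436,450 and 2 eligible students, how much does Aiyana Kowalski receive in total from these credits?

Tuition Credit: base = 2 × $5,900 = $11,800. 6% of the $96,050 excess over $340,400 is $5,763; credit = $11,800 − $5,763 = $6,037.
Commuter Credit: $436,450 is below the $438,800 cutoff, so the full $4,125 applies.
Total: $6,037 + $4,125 = $10,162.

$10,162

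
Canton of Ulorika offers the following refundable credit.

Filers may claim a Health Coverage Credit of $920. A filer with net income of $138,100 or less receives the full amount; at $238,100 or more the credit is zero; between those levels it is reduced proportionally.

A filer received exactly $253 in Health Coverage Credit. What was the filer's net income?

$253 is 253/920 of the full $920, so 667/920 of the $100,000 range has been used: income = $138,100 + $100,000 × 667/920 = $210,600.

$210,600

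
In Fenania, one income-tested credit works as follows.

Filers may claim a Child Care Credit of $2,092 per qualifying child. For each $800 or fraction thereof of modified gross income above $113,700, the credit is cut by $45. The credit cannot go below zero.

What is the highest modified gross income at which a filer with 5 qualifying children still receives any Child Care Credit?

$299,300

Full credit = 5 × $2,092 = $10,460.
After 232 increments the reduction is 232 × $45 = $10,440, leaving $20; one more increment wipes it out. Increment 232 ends at excess 232 × $800 = $185,600, so the highest qualifying income is $113,700 + $185,600 = $299,300.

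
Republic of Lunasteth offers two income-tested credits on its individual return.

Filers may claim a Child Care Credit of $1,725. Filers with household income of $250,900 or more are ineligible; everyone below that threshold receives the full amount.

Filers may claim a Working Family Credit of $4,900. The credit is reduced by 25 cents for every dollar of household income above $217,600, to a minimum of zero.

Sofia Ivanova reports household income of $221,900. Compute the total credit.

$5,550

Child Care Credit: $221,900 is below the $250,900 cutoff, so the full $1,725 applies.
Working Family Credit: 25% of the $4,300 excess over $217,600 is $1,075; credit = $4,900 − $1,075 = $3,825.
Total: $1,725 + $3,825 = $5,550.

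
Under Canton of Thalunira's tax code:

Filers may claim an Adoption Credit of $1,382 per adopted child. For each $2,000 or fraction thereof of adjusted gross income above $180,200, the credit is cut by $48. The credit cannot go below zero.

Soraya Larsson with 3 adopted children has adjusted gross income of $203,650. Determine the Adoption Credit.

Adoption Credit: base = 3 × $1,382 = $4,146. income exceeds $180,200 by $23,450, which is 12 full-or-partial $2,000 increments; reduction = 12 × $48 = $576, leaving $3,570.

$3,570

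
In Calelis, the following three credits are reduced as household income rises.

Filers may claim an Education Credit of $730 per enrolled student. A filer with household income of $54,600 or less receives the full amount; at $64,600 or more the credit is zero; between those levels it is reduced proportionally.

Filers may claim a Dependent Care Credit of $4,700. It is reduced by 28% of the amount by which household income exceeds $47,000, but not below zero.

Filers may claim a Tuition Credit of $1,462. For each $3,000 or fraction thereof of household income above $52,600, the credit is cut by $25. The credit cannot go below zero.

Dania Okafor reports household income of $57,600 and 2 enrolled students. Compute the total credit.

Education Credit: base = 2 × $730 = $1,460. $57,600 is $3,000 into a $10,000 phase-out range, leaving 7,000/10,000 of the credit: $1,460 × 7,000/10,000 = $1,022.
Dependent Care Credit: 28% of the $10,600 excess over $47,000 is $2,968; credit = $4,700 − $2,968 = $1,732.
Tuition Credit: income exceeds $52,600 by $5,000, which is 2 full-or-partial $3,000 increments; reduction = 2 × $25 = $50, leaving $1,412.
Total: $1,022 + $1,732 + $1,412 = $4,166.

$4,166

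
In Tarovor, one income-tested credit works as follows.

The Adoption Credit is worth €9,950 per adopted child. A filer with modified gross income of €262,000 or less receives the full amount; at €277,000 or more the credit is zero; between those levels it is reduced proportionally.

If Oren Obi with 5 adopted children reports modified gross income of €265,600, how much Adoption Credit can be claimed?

Adoption Credit: base = 5 × €9,950 = €49,750. €265,600 is €3,600 into a €15,000 phase-out range, leaving 11,400/15,000 of the credit: €49,750 × 11,400/15,000 = €37,810.

€37,810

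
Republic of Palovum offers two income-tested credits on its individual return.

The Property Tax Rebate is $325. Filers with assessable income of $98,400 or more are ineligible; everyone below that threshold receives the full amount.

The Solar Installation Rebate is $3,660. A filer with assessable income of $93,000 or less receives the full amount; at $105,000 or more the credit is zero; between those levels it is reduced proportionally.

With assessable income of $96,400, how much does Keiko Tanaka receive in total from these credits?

$2,948

Property Tax Rebate: $96,400 is below the $98,400 cutoff, so the full $325 applies.
Solar Installation Rebate: $96,400 is $3,400 into a $12,000 phase-out range, leaving 8,600/12,000 of the credit: $3,660 × 8,600/12,000 = $2,623.
Total: $325 + $2,623 = $2,948.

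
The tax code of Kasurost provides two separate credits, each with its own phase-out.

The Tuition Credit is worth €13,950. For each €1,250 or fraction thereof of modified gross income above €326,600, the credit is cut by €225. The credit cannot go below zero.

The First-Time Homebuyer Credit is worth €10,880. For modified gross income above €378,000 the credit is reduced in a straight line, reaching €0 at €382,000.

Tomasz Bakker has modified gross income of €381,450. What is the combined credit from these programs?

Tuition Credit: income exceeds €326,600 by €54,850, which is 44 full-or-partial €1,250 increments; reduction = 44 × €225 = €9,900, leaving €4,050.
First-Time Homebuyer Credit: €381,450 is €3,450 into a €4,000 phase-out range, leaving 550/4,000 of the credit: €10,880 × 550/4,000 = €1,496.
Total: €4,050 + €1,496 = €5,546.

€5,546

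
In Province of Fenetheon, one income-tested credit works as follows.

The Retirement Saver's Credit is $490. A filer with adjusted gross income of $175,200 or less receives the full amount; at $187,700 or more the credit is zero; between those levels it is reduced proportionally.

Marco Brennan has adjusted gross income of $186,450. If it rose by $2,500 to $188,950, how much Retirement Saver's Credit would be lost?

At $186,450 — $186,450 is $11,250 into a $12,500 phase-out range, leaving 1,250/12,500 of the credit: $490 × 1,250/12,500 = $49.
At $188,950 — $188,950 is at or above $187,700, so the credit is $0.
Lost: $49 − $0 = $49.

$49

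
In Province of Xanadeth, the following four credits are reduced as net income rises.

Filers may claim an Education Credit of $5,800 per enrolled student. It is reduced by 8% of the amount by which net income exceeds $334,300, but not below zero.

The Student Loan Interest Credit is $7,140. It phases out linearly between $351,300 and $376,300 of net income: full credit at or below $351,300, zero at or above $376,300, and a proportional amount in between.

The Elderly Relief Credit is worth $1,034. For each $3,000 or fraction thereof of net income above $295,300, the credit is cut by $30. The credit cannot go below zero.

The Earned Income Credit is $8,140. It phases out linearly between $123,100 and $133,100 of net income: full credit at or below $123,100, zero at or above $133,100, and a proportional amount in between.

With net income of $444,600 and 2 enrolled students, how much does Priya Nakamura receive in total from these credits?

Education Credit: base = 2 × $5,800 = $11,600. 8% of the $110,300 excess over $334,300 is $8,824; credit = $11,600 − $8,824 = $2,776.
Student Loan Interest Credit: $444,600 is at or above $376,300, so the credit is $0.
Elderly Relief Credit: income exceeds $295,300 by $149,300 → 50 increments × $30 = $1,500 ≥ base, so the credit is $0.
Earned Income Credit: $444,600 is at or above $133,100, so the credit is $0.
Total: $2,776 + $0 + $0 + $0 = $2,776.

$2,776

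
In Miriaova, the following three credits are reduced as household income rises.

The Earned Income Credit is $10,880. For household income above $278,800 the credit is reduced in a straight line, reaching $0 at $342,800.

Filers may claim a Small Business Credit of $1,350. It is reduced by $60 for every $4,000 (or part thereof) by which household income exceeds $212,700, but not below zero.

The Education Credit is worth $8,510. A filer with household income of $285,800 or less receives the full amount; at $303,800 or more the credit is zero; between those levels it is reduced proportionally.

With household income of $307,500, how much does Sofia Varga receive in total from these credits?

Earned Income Credit: $307,500 is $28,700 into a $64,000 phase-out range, leaving 35,300/64,000 of the credit: $10,880 × 35,300/64,000 = $6,001.
Small Business Credit: income exceeds $212,700 by $94,800 → 24 increments × $60 = $1,440 ≥ base, so the credit is $0.
Education Credit: $307,500 is at or above $303,800, so the credit is $0.
Total: $6,001 + $0 + $0 = $6,001.

$6,001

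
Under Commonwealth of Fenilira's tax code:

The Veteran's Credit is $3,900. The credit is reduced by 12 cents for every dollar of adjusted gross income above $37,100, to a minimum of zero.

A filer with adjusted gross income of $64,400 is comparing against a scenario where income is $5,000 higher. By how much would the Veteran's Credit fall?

At $64,400 — 12% of the $27,300 excess over $37,100 is $3,276; credit = $3,900 − $3,276 = $624.
At $69,400 — 12% of the $32,300 excess over $37,100 is $3,876; credit = $3,900 − $3,876 = $24.
Lost: $624 − $24 = $600.

$600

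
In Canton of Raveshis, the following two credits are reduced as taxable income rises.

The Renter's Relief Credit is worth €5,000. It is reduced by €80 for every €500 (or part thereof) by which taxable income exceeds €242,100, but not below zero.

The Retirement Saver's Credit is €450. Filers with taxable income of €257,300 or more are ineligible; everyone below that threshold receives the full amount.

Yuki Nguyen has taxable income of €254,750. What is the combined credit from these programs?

Renter's Relief Credit: income exceeds €242,100 by €12,650, which is 26 full-or-partial €500 increments; reduction = 26 × €80 = €2,080, leaving €2,920.
Retirement Saver's Credit: €254,750 is below the €257,300 cutoff, so the full €450 applies.
Total: €2,920 + €450 = €3,370.

€3,370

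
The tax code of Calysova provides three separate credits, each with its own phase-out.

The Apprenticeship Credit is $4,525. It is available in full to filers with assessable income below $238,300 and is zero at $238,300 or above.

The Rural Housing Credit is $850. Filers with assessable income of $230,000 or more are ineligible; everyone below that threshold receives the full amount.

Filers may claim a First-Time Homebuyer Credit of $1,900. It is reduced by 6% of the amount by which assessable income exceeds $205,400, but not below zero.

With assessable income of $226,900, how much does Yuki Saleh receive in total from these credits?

Apprenticeship Credit: $226,900 is below the $238,300 cutoff, so the full $4,525 applies.
Rural Housing Credit: $226,900 is below the $230,000 cutoff, so the full $850 applies.
First-Time Homebuyer Credit: 6% of the $21,500 excess over $205,400 is $1,290; credit = $1,900 − $1,290 = $610.
Total: $4,525 + $850 + $610 = $5,985.

$5,985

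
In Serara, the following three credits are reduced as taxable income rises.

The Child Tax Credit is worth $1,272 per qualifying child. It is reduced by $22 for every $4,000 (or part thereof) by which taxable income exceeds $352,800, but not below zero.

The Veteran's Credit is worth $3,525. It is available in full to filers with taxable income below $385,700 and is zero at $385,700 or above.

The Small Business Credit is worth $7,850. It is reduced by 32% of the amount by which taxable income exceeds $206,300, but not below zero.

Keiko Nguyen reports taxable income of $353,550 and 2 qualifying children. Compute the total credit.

$6,047

Child Tax Credit: base = 2 × $1,272 = $2,544. income exceeds $352,800 by $750, which is 1 full-or-partial $4,000 increment; reduction = 1 × $22 = $22, leaving $2,522.
Veteran's Credit: $353,550 is below the $385,700 cutoff, so the full $3,525 applies.
Small Business Credit: 32% of the $147,250 excess over $206,300 is $47,120 ≥ base, so the credit is $0.
Total: $2,522 + $3,525 + $0 = $6,047.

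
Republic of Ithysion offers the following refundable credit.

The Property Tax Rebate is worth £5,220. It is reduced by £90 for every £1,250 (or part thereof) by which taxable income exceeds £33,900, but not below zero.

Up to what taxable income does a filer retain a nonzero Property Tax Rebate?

£105,150

After 57 increments the reduction is 57 × £90 = £5,130, leaving £90; one more increment wipes it out. Increment 57 ends at excess 57 × £1,250 = £71,250, so the highest qualifying income is £33,900 + £71,250 = £105,150.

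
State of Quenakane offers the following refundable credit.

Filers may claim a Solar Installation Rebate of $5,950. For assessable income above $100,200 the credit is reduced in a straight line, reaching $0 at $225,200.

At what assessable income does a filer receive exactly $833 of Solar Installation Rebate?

$833 is 833/5,950 of the full $5,950, so 5,117/5,950 of the $125,000 range has been used: income = $100,200 + $125,000 × 5,117/5,950 = $207,700.

$207,700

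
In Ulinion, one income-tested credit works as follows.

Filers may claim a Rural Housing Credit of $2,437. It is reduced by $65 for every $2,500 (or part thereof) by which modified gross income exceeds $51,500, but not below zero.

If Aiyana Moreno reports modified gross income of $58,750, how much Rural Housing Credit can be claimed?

$2,242

Rural Housing Credit: income exceeds $51,500 by $7,250, which is 3 full-or-partial $2,500 increments; reduction = 3 × $65 = $195, leaving $2,242.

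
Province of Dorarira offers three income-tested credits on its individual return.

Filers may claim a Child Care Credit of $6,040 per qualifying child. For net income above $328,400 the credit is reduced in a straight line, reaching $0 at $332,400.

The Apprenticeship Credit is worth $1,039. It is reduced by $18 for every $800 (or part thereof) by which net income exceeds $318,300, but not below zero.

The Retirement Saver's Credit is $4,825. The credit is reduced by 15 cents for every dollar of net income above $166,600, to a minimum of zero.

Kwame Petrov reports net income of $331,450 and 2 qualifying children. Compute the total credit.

Child Care Credit: base = 2 × $6,040 = $12,080. $331,450 is $3,050 into a $4,000 phase-out range, leaving 950/4,000 of the credit: $12,080 × 950/4,000 = $2,869.
Apprenticeship Credit: income exceeds $318,300 by $13,150, which is 17 full-or-partial $800 increments; reduction = 17 × $18 = $306, leaving $733.
Retirement Saver's Credit: 15% of the $164,850 excess over $166,600 is $24,727.50 ≥ base, so the credit is $0.
Total: $2,869 + $733 + $0 = $3,602.

$3,602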